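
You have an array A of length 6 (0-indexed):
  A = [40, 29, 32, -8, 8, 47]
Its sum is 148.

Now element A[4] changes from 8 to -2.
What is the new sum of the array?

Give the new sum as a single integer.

Answer: 138

Derivation:
Old value at index 4: 8
New value at index 4: -2
Delta = -2 - 8 = -10
New sum = old_sum + delta = 148 + (-10) = 138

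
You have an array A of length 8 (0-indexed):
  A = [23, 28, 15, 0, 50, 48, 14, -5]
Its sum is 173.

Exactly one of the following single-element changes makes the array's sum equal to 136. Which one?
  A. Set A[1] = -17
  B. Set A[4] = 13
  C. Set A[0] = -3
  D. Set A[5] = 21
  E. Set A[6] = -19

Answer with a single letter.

Option A: A[1] 28->-17, delta=-45, new_sum=173+(-45)=128
Option B: A[4] 50->13, delta=-37, new_sum=173+(-37)=136 <-- matches target
Option C: A[0] 23->-3, delta=-26, new_sum=173+(-26)=147
Option D: A[5] 48->21, delta=-27, new_sum=173+(-27)=146
Option E: A[6] 14->-19, delta=-33, new_sum=173+(-33)=140

Answer: B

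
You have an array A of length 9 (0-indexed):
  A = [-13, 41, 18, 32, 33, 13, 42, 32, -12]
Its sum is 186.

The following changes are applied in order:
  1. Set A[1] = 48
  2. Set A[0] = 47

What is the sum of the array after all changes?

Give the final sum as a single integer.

Initial sum: 186
Change 1: A[1] 41 -> 48, delta = 7, sum = 193
Change 2: A[0] -13 -> 47, delta = 60, sum = 253

Answer: 253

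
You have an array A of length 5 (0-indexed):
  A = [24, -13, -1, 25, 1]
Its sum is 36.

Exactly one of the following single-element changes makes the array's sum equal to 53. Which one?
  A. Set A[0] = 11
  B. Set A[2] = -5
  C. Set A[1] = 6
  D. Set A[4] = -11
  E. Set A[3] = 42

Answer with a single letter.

Answer: E

Derivation:
Option A: A[0] 24->11, delta=-13, new_sum=36+(-13)=23
Option B: A[2] -1->-5, delta=-4, new_sum=36+(-4)=32
Option C: A[1] -13->6, delta=19, new_sum=36+(19)=55
Option D: A[4] 1->-11, delta=-12, new_sum=36+(-12)=24
Option E: A[3] 25->42, delta=17, new_sum=36+(17)=53 <-- matches target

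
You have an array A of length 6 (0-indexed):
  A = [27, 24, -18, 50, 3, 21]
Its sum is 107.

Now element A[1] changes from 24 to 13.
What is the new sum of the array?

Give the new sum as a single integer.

Old value at index 1: 24
New value at index 1: 13
Delta = 13 - 24 = -11
New sum = old_sum + delta = 107 + (-11) = 96

Answer: 96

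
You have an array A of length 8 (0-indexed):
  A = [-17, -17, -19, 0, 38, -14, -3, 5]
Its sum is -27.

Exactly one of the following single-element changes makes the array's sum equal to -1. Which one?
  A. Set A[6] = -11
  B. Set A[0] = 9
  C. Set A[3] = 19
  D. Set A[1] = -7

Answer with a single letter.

Answer: B

Derivation:
Option A: A[6] -3->-11, delta=-8, new_sum=-27+(-8)=-35
Option B: A[0] -17->9, delta=26, new_sum=-27+(26)=-1 <-- matches target
Option C: A[3] 0->19, delta=19, new_sum=-27+(19)=-8
Option D: A[1] -17->-7, delta=10, new_sum=-27+(10)=-17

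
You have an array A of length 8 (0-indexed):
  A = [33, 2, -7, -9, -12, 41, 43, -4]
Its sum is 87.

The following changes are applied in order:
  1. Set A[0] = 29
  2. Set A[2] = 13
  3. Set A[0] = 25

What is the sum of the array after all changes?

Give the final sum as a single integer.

Answer: 99

Derivation:
Initial sum: 87
Change 1: A[0] 33 -> 29, delta = -4, sum = 83
Change 2: A[2] -7 -> 13, delta = 20, sum = 103
Change 3: A[0] 29 -> 25, delta = -4, sum = 99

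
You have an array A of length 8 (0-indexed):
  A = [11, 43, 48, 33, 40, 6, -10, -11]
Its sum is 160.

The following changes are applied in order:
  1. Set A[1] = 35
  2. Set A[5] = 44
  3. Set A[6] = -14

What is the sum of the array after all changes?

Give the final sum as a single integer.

Answer: 186

Derivation:
Initial sum: 160
Change 1: A[1] 43 -> 35, delta = -8, sum = 152
Change 2: A[5] 6 -> 44, delta = 38, sum = 190
Change 3: A[6] -10 -> -14, delta = -4, sum = 186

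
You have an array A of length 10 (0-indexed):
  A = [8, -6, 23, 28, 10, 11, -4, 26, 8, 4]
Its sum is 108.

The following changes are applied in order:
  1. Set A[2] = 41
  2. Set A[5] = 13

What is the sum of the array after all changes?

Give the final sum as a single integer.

Initial sum: 108
Change 1: A[2] 23 -> 41, delta = 18, sum = 126
Change 2: A[5] 11 -> 13, delta = 2, sum = 128

Answer: 128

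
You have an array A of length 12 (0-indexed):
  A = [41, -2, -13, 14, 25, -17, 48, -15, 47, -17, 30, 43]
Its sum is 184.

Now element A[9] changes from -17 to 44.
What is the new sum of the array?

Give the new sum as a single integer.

Old value at index 9: -17
New value at index 9: 44
Delta = 44 - -17 = 61
New sum = old_sum + delta = 184 + (61) = 245

Answer: 245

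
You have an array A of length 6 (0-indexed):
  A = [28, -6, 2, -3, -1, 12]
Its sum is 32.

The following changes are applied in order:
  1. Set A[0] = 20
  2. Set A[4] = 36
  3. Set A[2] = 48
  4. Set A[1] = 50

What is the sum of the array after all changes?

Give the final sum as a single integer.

Initial sum: 32
Change 1: A[0] 28 -> 20, delta = -8, sum = 24
Change 2: A[4] -1 -> 36, delta = 37, sum = 61
Change 3: A[2] 2 -> 48, delta = 46, sum = 107
Change 4: A[1] -6 -> 50, delta = 56, sum = 163

Answer: 163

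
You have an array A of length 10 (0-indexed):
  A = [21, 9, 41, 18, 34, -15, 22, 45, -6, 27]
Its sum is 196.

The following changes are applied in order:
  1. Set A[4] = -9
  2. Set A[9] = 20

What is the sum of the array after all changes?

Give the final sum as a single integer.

Answer: 146

Derivation:
Initial sum: 196
Change 1: A[4] 34 -> -9, delta = -43, sum = 153
Change 2: A[9] 27 -> 20, delta = -7, sum = 146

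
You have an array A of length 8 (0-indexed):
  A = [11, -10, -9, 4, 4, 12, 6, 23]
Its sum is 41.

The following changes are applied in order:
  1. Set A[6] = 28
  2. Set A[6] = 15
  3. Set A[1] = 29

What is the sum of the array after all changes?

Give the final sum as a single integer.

Answer: 89

Derivation:
Initial sum: 41
Change 1: A[6] 6 -> 28, delta = 22, sum = 63
Change 2: A[6] 28 -> 15, delta = -13, sum = 50
Change 3: A[1] -10 -> 29, delta = 39, sum = 89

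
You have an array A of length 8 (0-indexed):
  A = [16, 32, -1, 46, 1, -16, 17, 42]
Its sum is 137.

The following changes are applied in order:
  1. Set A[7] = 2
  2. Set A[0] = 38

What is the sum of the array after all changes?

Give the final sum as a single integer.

Initial sum: 137
Change 1: A[7] 42 -> 2, delta = -40, sum = 97
Change 2: A[0] 16 -> 38, delta = 22, sum = 119

Answer: 119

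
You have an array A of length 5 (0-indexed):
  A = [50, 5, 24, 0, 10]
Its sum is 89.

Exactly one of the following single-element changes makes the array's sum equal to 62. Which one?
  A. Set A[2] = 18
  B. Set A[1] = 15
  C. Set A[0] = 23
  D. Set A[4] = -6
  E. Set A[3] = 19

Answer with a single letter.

Answer: C

Derivation:
Option A: A[2] 24->18, delta=-6, new_sum=89+(-6)=83
Option B: A[1] 5->15, delta=10, new_sum=89+(10)=99
Option C: A[0] 50->23, delta=-27, new_sum=89+(-27)=62 <-- matches target
Option D: A[4] 10->-6, delta=-16, new_sum=89+(-16)=73
Option E: A[3] 0->19, delta=19, new_sum=89+(19)=108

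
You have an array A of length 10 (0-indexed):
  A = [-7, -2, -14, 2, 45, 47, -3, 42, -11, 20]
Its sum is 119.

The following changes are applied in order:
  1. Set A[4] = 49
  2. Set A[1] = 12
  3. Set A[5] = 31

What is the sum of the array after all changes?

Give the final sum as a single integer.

Initial sum: 119
Change 1: A[4] 45 -> 49, delta = 4, sum = 123
Change 2: A[1] -2 -> 12, delta = 14, sum = 137
Change 3: A[5] 47 -> 31, delta = -16, sum = 121

Answer: 121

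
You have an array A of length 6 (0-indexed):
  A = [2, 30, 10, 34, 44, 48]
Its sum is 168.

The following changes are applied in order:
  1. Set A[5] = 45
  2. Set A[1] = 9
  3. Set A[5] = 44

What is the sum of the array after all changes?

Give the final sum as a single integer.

Initial sum: 168
Change 1: A[5] 48 -> 45, delta = -3, sum = 165
Change 2: A[1] 30 -> 9, delta = -21, sum = 144
Change 3: A[5] 45 -> 44, delta = -1, sum = 143

Answer: 143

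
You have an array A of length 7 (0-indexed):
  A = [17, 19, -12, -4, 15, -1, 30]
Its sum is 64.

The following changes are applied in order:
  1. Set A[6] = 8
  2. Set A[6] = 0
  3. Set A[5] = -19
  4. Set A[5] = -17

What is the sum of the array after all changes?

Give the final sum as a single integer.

Answer: 18

Derivation:
Initial sum: 64
Change 1: A[6] 30 -> 8, delta = -22, sum = 42
Change 2: A[6] 8 -> 0, delta = -8, sum = 34
Change 3: A[5] -1 -> -19, delta = -18, sum = 16
Change 4: A[5] -19 -> -17, delta = 2, sum = 18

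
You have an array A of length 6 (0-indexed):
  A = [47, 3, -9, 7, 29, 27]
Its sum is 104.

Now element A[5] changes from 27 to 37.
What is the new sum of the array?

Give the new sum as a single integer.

Old value at index 5: 27
New value at index 5: 37
Delta = 37 - 27 = 10
New sum = old_sum + delta = 104 + (10) = 114

Answer: 114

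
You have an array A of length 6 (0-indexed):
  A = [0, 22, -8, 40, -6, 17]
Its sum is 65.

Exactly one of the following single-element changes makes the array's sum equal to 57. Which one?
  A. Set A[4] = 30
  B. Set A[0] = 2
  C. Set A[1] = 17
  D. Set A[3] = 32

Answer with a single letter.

Answer: D

Derivation:
Option A: A[4] -6->30, delta=36, new_sum=65+(36)=101
Option B: A[0] 0->2, delta=2, new_sum=65+(2)=67
Option C: A[1] 22->17, delta=-5, new_sum=65+(-5)=60
Option D: A[3] 40->32, delta=-8, new_sum=65+(-8)=57 <-- matches target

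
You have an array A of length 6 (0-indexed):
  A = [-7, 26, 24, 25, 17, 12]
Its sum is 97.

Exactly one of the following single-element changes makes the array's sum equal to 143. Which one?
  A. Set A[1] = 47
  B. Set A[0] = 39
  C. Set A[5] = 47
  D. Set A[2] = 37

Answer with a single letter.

Answer: B

Derivation:
Option A: A[1] 26->47, delta=21, new_sum=97+(21)=118
Option B: A[0] -7->39, delta=46, new_sum=97+(46)=143 <-- matches target
Option C: A[5] 12->47, delta=35, new_sum=97+(35)=132
Option D: A[2] 24->37, delta=13, new_sum=97+(13)=110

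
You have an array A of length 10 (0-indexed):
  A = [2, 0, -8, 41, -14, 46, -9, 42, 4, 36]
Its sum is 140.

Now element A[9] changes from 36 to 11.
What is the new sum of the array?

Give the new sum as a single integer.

Old value at index 9: 36
New value at index 9: 11
Delta = 11 - 36 = -25
New sum = old_sum + delta = 140 + (-25) = 115

Answer: 115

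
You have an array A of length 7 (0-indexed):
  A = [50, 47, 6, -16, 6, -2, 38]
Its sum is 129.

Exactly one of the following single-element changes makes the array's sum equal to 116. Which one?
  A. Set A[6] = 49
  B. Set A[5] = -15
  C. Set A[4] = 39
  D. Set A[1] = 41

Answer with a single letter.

Option A: A[6] 38->49, delta=11, new_sum=129+(11)=140
Option B: A[5] -2->-15, delta=-13, new_sum=129+(-13)=116 <-- matches target
Option C: A[4] 6->39, delta=33, new_sum=129+(33)=162
Option D: A[1] 47->41, delta=-6, new_sum=129+(-6)=123

Answer: B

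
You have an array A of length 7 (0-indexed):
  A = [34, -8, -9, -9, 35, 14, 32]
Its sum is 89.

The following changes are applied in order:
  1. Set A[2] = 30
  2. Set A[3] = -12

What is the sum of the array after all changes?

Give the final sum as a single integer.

Answer: 125

Derivation:
Initial sum: 89
Change 1: A[2] -9 -> 30, delta = 39, sum = 128
Change 2: A[3] -9 -> -12, delta = -3, sum = 125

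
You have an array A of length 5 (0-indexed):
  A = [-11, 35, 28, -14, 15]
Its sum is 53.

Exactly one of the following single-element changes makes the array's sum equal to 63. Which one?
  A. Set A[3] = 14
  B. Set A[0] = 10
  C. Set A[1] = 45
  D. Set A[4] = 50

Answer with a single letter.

Option A: A[3] -14->14, delta=28, new_sum=53+(28)=81
Option B: A[0] -11->10, delta=21, new_sum=53+(21)=74
Option C: A[1] 35->45, delta=10, new_sum=53+(10)=63 <-- matches target
Option D: A[4] 15->50, delta=35, new_sum=53+(35)=88

Answer: C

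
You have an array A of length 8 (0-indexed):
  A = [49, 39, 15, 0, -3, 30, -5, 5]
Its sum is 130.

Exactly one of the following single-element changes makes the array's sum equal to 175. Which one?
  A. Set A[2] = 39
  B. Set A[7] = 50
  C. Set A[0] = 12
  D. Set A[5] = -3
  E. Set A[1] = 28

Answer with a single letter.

Option A: A[2] 15->39, delta=24, new_sum=130+(24)=154
Option B: A[7] 5->50, delta=45, new_sum=130+(45)=175 <-- matches target
Option C: A[0] 49->12, delta=-37, new_sum=130+(-37)=93
Option D: A[5] 30->-3, delta=-33, new_sum=130+(-33)=97
Option E: A[1] 39->28, delta=-11, new_sum=130+(-11)=119

Answer: B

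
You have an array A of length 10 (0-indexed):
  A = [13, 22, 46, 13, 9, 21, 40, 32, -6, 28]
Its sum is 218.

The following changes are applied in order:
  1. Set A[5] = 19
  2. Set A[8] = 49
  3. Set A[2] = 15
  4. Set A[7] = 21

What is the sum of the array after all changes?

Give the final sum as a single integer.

Answer: 229

Derivation:
Initial sum: 218
Change 1: A[5] 21 -> 19, delta = -2, sum = 216
Change 2: A[8] -6 -> 49, delta = 55, sum = 271
Change 3: A[2] 46 -> 15, delta = -31, sum = 240
Change 4: A[7] 32 -> 21, delta = -11, sum = 229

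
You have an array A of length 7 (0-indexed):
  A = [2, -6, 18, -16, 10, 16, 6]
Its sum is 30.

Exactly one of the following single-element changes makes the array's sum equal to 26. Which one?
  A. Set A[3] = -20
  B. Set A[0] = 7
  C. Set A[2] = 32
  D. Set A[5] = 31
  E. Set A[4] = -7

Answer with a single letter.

Option A: A[3] -16->-20, delta=-4, new_sum=30+(-4)=26 <-- matches target
Option B: A[0] 2->7, delta=5, new_sum=30+(5)=35
Option C: A[2] 18->32, delta=14, new_sum=30+(14)=44
Option D: A[5] 16->31, delta=15, new_sum=30+(15)=45
Option E: A[4] 10->-7, delta=-17, new_sum=30+(-17)=13

Answer: A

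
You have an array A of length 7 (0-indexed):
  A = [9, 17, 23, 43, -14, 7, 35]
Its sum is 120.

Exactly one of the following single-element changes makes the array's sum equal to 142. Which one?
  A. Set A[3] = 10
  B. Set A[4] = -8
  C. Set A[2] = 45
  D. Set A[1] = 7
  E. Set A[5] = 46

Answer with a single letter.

Option A: A[3] 43->10, delta=-33, new_sum=120+(-33)=87
Option B: A[4] -14->-8, delta=6, new_sum=120+(6)=126
Option C: A[2] 23->45, delta=22, new_sum=120+(22)=142 <-- matches target
Option D: A[1] 17->7, delta=-10, new_sum=120+(-10)=110
Option E: A[5] 7->46, delta=39, new_sum=120+(39)=159

Answer: C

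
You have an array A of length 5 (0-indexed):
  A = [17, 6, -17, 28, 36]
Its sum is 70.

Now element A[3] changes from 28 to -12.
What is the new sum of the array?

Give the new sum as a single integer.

Answer: 30

Derivation:
Old value at index 3: 28
New value at index 3: -12
Delta = -12 - 28 = -40
New sum = old_sum + delta = 70 + (-40) = 30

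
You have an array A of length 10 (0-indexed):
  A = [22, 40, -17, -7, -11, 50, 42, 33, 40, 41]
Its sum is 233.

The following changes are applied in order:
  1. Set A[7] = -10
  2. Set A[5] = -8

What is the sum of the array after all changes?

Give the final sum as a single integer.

Answer: 132

Derivation:
Initial sum: 233
Change 1: A[7] 33 -> -10, delta = -43, sum = 190
Change 2: A[5] 50 -> -8, delta = -58, sum = 132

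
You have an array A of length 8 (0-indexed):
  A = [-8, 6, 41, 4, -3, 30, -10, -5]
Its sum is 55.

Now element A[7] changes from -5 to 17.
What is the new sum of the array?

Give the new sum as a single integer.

Old value at index 7: -5
New value at index 7: 17
Delta = 17 - -5 = 22
New sum = old_sum + delta = 55 + (22) = 77

Answer: 77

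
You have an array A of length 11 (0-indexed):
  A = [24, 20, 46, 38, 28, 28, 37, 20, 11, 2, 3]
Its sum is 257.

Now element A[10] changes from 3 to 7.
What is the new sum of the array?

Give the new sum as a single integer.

Answer: 261

Derivation:
Old value at index 10: 3
New value at index 10: 7
Delta = 7 - 3 = 4
New sum = old_sum + delta = 257 + (4) = 261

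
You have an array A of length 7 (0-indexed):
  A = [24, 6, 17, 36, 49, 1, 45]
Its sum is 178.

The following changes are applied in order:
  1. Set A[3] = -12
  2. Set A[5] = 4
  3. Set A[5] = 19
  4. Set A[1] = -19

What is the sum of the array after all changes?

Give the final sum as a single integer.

Answer: 123

Derivation:
Initial sum: 178
Change 1: A[3] 36 -> -12, delta = -48, sum = 130
Change 2: A[5] 1 -> 4, delta = 3, sum = 133
Change 3: A[5] 4 -> 19, delta = 15, sum = 148
Change 4: A[1] 6 -> -19, delta = -25, sum = 123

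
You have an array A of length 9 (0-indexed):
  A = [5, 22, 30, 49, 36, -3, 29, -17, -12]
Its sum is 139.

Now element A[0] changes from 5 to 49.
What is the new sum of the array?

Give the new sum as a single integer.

Old value at index 0: 5
New value at index 0: 49
Delta = 49 - 5 = 44
New sum = old_sum + delta = 139 + (44) = 183

Answer: 183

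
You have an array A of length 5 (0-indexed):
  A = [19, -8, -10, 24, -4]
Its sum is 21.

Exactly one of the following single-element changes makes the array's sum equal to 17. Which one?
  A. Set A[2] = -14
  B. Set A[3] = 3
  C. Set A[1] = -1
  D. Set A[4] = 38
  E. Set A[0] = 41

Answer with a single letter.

Option A: A[2] -10->-14, delta=-4, new_sum=21+(-4)=17 <-- matches target
Option B: A[3] 24->3, delta=-21, new_sum=21+(-21)=0
Option C: A[1] -8->-1, delta=7, new_sum=21+(7)=28
Option D: A[4] -4->38, delta=42, new_sum=21+(42)=63
Option E: A[0] 19->41, delta=22, new_sum=21+(22)=43

Answer: A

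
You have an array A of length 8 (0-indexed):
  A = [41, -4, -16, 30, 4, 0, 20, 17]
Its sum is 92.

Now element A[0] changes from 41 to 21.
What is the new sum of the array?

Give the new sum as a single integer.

Answer: 72

Derivation:
Old value at index 0: 41
New value at index 0: 21
Delta = 21 - 41 = -20
New sum = old_sum + delta = 92 + (-20) = 72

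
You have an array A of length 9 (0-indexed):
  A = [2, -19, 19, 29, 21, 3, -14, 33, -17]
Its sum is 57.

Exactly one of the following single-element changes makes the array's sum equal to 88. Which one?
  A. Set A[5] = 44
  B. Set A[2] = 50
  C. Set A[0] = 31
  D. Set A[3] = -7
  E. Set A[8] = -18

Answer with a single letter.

Option A: A[5] 3->44, delta=41, new_sum=57+(41)=98
Option B: A[2] 19->50, delta=31, new_sum=57+(31)=88 <-- matches target
Option C: A[0] 2->31, delta=29, new_sum=57+(29)=86
Option D: A[3] 29->-7, delta=-36, new_sum=57+(-36)=21
Option E: A[8] -17->-18, delta=-1, new_sum=57+(-1)=56

Answer: B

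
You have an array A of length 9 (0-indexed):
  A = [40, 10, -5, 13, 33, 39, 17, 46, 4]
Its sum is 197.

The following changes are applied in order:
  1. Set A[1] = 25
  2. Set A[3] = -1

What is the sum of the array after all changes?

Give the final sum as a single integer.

Answer: 198

Derivation:
Initial sum: 197
Change 1: A[1] 10 -> 25, delta = 15, sum = 212
Change 2: A[3] 13 -> -1, delta = -14, sum = 198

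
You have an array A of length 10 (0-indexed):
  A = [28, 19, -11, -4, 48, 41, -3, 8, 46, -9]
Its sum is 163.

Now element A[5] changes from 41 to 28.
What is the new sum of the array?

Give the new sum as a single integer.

Old value at index 5: 41
New value at index 5: 28
Delta = 28 - 41 = -13
New sum = old_sum + delta = 163 + (-13) = 150

Answer: 150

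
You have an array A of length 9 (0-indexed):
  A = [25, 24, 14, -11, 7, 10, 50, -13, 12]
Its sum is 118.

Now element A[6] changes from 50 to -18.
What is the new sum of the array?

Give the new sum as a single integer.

Old value at index 6: 50
New value at index 6: -18
Delta = -18 - 50 = -68
New sum = old_sum + delta = 118 + (-68) = 50

Answer: 50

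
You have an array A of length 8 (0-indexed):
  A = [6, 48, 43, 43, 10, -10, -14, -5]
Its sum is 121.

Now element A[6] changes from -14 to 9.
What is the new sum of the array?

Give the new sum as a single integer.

Answer: 144

Derivation:
Old value at index 6: -14
New value at index 6: 9
Delta = 9 - -14 = 23
New sum = old_sum + delta = 121 + (23) = 144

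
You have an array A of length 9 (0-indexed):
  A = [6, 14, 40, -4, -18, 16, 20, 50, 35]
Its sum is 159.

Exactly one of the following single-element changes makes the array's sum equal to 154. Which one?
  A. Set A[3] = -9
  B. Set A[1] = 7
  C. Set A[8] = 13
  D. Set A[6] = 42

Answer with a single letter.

Answer: A

Derivation:
Option A: A[3] -4->-9, delta=-5, new_sum=159+(-5)=154 <-- matches target
Option B: A[1] 14->7, delta=-7, new_sum=159+(-7)=152
Option C: A[8] 35->13, delta=-22, new_sum=159+(-22)=137
Option D: A[6] 20->42, delta=22, new_sum=159+(22)=181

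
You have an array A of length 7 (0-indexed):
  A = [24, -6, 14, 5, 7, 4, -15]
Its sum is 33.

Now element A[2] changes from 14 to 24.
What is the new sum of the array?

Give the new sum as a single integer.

Answer: 43

Derivation:
Old value at index 2: 14
New value at index 2: 24
Delta = 24 - 14 = 10
New sum = old_sum + delta = 33 + (10) = 43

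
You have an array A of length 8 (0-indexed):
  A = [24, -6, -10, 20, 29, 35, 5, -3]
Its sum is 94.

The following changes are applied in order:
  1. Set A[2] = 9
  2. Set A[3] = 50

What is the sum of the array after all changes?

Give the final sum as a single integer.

Initial sum: 94
Change 1: A[2] -10 -> 9, delta = 19, sum = 113
Change 2: A[3] 20 -> 50, delta = 30, sum = 143

Answer: 143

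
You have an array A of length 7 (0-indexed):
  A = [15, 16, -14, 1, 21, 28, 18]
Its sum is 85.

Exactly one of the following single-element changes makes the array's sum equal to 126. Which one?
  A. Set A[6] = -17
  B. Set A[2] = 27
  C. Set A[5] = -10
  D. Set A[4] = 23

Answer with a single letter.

Answer: B

Derivation:
Option A: A[6] 18->-17, delta=-35, new_sum=85+(-35)=50
Option B: A[2] -14->27, delta=41, new_sum=85+(41)=126 <-- matches target
Option C: A[5] 28->-10, delta=-38, new_sum=85+(-38)=47
Option D: A[4] 21->23, delta=2, new_sum=85+(2)=87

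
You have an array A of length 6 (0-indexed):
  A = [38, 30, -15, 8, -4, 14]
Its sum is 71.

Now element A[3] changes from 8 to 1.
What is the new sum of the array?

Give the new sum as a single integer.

Old value at index 3: 8
New value at index 3: 1
Delta = 1 - 8 = -7
New sum = old_sum + delta = 71 + (-7) = 64

Answer: 64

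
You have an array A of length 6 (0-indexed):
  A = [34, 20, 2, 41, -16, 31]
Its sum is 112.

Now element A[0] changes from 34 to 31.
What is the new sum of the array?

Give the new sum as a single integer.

Answer: 109

Derivation:
Old value at index 0: 34
New value at index 0: 31
Delta = 31 - 34 = -3
New sum = old_sum + delta = 112 + (-3) = 109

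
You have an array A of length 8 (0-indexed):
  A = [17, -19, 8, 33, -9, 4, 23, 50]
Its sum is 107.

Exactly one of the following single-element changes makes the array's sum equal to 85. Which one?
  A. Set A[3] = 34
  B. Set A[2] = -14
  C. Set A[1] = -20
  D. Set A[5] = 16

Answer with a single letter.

Answer: B

Derivation:
Option A: A[3] 33->34, delta=1, new_sum=107+(1)=108
Option B: A[2] 8->-14, delta=-22, new_sum=107+(-22)=85 <-- matches target
Option C: A[1] -19->-20, delta=-1, new_sum=107+(-1)=106
Option D: A[5] 4->16, delta=12, new_sum=107+(12)=119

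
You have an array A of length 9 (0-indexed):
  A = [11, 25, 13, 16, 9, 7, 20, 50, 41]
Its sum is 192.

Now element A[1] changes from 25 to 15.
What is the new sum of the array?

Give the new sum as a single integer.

Answer: 182

Derivation:
Old value at index 1: 25
New value at index 1: 15
Delta = 15 - 25 = -10
New sum = old_sum + delta = 192 + (-10) = 182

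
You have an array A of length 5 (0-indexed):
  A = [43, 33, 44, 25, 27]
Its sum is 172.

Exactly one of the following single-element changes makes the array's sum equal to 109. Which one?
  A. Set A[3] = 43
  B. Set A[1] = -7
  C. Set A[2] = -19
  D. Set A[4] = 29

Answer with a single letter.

Answer: C

Derivation:
Option A: A[3] 25->43, delta=18, new_sum=172+(18)=190
Option B: A[1] 33->-7, delta=-40, new_sum=172+(-40)=132
Option C: A[2] 44->-19, delta=-63, new_sum=172+(-63)=109 <-- matches target
Option D: A[4] 27->29, delta=2, new_sum=172+(2)=174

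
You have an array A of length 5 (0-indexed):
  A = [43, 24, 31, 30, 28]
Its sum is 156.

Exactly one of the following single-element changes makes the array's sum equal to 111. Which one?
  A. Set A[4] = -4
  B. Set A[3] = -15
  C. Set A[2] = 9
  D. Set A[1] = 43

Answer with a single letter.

Option A: A[4] 28->-4, delta=-32, new_sum=156+(-32)=124
Option B: A[3] 30->-15, delta=-45, new_sum=156+(-45)=111 <-- matches target
Option C: A[2] 31->9, delta=-22, new_sum=156+(-22)=134
Option D: A[1] 24->43, delta=19, new_sum=156+(19)=175

Answer: B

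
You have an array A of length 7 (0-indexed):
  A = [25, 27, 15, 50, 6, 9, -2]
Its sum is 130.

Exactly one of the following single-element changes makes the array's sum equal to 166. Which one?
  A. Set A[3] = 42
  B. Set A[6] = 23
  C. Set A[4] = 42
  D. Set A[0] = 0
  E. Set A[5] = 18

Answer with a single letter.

Answer: C

Derivation:
Option A: A[3] 50->42, delta=-8, new_sum=130+(-8)=122
Option B: A[6] -2->23, delta=25, new_sum=130+(25)=155
Option C: A[4] 6->42, delta=36, new_sum=130+(36)=166 <-- matches target
Option D: A[0] 25->0, delta=-25, new_sum=130+(-25)=105
Option E: A[5] 9->18, delta=9, new_sum=130+(9)=139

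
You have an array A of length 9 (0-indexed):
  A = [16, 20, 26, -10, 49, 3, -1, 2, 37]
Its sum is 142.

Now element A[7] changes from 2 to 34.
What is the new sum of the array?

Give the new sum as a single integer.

Old value at index 7: 2
New value at index 7: 34
Delta = 34 - 2 = 32
New sum = old_sum + delta = 142 + (32) = 174

Answer: 174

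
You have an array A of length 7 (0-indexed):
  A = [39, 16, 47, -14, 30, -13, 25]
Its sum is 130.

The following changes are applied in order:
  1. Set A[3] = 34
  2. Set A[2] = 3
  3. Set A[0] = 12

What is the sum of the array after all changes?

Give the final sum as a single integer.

Answer: 107

Derivation:
Initial sum: 130
Change 1: A[3] -14 -> 34, delta = 48, sum = 178
Change 2: A[2] 47 -> 3, delta = -44, sum = 134
Change 3: A[0] 39 -> 12, delta = -27, sum = 107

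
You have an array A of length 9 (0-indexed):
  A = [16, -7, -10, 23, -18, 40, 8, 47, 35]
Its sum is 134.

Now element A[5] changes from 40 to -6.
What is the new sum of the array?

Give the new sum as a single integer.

Answer: 88

Derivation:
Old value at index 5: 40
New value at index 5: -6
Delta = -6 - 40 = -46
New sum = old_sum + delta = 134 + (-46) = 88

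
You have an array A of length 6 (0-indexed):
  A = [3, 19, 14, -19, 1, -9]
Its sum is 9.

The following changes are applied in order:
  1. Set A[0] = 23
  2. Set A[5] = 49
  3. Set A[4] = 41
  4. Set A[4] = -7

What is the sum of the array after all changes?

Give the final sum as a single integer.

Answer: 79

Derivation:
Initial sum: 9
Change 1: A[0] 3 -> 23, delta = 20, sum = 29
Change 2: A[5] -9 -> 49, delta = 58, sum = 87
Change 3: A[4] 1 -> 41, delta = 40, sum = 127
Change 4: A[4] 41 -> -7, delta = -48, sum = 79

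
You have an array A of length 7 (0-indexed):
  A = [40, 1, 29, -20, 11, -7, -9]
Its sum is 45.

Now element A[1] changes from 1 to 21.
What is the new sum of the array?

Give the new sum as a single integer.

Answer: 65

Derivation:
Old value at index 1: 1
New value at index 1: 21
Delta = 21 - 1 = 20
New sum = old_sum + delta = 45 + (20) = 65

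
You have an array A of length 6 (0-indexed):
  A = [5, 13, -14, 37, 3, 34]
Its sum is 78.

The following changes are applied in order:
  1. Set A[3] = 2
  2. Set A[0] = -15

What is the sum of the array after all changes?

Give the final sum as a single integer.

Answer: 23

Derivation:
Initial sum: 78
Change 1: A[3] 37 -> 2, delta = -35, sum = 43
Change 2: A[0] 5 -> -15, delta = -20, sum = 23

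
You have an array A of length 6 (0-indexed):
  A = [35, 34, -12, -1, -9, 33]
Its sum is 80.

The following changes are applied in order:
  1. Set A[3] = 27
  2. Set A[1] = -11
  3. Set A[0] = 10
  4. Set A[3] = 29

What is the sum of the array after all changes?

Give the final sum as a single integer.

Initial sum: 80
Change 1: A[3] -1 -> 27, delta = 28, sum = 108
Change 2: A[1] 34 -> -11, delta = -45, sum = 63
Change 3: A[0] 35 -> 10, delta = -25, sum = 38
Change 4: A[3] 27 -> 29, delta = 2, sum = 40

Answer: 40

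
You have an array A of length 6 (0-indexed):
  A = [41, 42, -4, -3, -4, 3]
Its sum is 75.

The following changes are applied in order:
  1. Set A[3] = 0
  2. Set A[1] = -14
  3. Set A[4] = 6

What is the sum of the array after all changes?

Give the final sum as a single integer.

Initial sum: 75
Change 1: A[3] -3 -> 0, delta = 3, sum = 78
Change 2: A[1] 42 -> -14, delta = -56, sum = 22
Change 3: A[4] -4 -> 6, delta = 10, sum = 32

Answer: 32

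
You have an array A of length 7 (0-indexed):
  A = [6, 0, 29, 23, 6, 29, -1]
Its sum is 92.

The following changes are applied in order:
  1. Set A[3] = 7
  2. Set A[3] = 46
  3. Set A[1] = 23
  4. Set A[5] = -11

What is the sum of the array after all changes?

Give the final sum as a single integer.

Answer: 98

Derivation:
Initial sum: 92
Change 1: A[3] 23 -> 7, delta = -16, sum = 76
Change 2: A[3] 7 -> 46, delta = 39, sum = 115
Change 3: A[1] 0 -> 23, delta = 23, sum = 138
Change 4: A[5] 29 -> -11, delta = -40, sum = 98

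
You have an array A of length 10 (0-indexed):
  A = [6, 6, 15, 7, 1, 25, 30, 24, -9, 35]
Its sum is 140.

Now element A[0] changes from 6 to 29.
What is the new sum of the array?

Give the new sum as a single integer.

Answer: 163

Derivation:
Old value at index 0: 6
New value at index 0: 29
Delta = 29 - 6 = 23
New sum = old_sum + delta = 140 + (23) = 163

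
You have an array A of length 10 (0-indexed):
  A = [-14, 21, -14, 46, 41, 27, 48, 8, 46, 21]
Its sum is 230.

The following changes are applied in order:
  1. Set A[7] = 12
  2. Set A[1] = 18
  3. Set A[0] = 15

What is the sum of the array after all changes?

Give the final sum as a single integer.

Answer: 260

Derivation:
Initial sum: 230
Change 1: A[7] 8 -> 12, delta = 4, sum = 234
Change 2: A[1] 21 -> 18, delta = -3, sum = 231
Change 3: A[0] -14 -> 15, delta = 29, sum = 260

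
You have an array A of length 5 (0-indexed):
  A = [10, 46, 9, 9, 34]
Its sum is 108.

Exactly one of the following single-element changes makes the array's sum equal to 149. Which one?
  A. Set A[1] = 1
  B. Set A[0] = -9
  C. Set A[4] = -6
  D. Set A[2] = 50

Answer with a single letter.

Option A: A[1] 46->1, delta=-45, new_sum=108+(-45)=63
Option B: A[0] 10->-9, delta=-19, new_sum=108+(-19)=89
Option C: A[4] 34->-6, delta=-40, new_sum=108+(-40)=68
Option D: A[2] 9->50, delta=41, new_sum=108+(41)=149 <-- matches target

Answer: D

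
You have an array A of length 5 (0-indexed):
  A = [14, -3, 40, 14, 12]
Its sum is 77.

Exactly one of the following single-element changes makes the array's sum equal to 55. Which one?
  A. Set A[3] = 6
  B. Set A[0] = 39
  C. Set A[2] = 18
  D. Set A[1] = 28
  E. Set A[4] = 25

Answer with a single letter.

Answer: C

Derivation:
Option A: A[3] 14->6, delta=-8, new_sum=77+(-8)=69
Option B: A[0] 14->39, delta=25, new_sum=77+(25)=102
Option C: A[2] 40->18, delta=-22, new_sum=77+(-22)=55 <-- matches target
Option D: A[1] -3->28, delta=31, new_sum=77+(31)=108
Option E: A[4] 12->25, delta=13, new_sum=77+(13)=90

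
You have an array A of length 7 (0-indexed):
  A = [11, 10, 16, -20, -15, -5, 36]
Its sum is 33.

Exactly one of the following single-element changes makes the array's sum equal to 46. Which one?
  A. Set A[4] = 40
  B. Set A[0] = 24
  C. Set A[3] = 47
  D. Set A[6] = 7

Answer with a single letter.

Answer: B

Derivation:
Option A: A[4] -15->40, delta=55, new_sum=33+(55)=88
Option B: A[0] 11->24, delta=13, new_sum=33+(13)=46 <-- matches target
Option C: A[3] -20->47, delta=67, new_sum=33+(67)=100
Option D: A[6] 36->7, delta=-29, new_sum=33+(-29)=4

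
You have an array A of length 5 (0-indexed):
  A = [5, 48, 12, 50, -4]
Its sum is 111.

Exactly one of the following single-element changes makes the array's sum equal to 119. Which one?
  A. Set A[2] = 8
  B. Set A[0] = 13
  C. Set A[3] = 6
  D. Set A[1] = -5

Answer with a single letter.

Answer: B

Derivation:
Option A: A[2] 12->8, delta=-4, new_sum=111+(-4)=107
Option B: A[0] 5->13, delta=8, new_sum=111+(8)=119 <-- matches target
Option C: A[3] 50->6, delta=-44, new_sum=111+(-44)=67
Option D: A[1] 48->-5, delta=-53, new_sum=111+(-53)=58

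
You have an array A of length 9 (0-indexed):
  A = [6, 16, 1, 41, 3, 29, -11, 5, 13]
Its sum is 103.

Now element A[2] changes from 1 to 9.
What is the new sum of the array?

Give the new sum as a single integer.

Answer: 111

Derivation:
Old value at index 2: 1
New value at index 2: 9
Delta = 9 - 1 = 8
New sum = old_sum + delta = 103 + (8) = 111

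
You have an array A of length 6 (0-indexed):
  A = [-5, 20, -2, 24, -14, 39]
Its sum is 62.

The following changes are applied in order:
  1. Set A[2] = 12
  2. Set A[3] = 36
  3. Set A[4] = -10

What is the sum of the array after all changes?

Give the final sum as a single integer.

Initial sum: 62
Change 1: A[2] -2 -> 12, delta = 14, sum = 76
Change 2: A[3] 24 -> 36, delta = 12, sum = 88
Change 3: A[4] -14 -> -10, delta = 4, sum = 92

Answer: 92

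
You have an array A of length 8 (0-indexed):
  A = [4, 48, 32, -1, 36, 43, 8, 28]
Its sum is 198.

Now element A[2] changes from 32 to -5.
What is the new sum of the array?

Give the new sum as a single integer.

Answer: 161

Derivation:
Old value at index 2: 32
New value at index 2: -5
Delta = -5 - 32 = -37
New sum = old_sum + delta = 198 + (-37) = 161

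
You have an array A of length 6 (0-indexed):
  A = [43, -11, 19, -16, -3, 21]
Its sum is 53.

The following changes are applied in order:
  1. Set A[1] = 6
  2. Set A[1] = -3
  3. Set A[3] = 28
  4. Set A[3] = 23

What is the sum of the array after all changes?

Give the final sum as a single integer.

Initial sum: 53
Change 1: A[1] -11 -> 6, delta = 17, sum = 70
Change 2: A[1] 6 -> -3, delta = -9, sum = 61
Change 3: A[3] -16 -> 28, delta = 44, sum = 105
Change 4: A[3] 28 -> 23, delta = -5, sum = 100

Answer: 100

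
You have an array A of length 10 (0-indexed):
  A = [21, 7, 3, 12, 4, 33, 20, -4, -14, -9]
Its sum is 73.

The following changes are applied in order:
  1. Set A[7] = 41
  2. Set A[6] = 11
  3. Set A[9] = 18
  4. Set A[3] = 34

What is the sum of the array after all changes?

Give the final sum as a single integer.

Answer: 158

Derivation:
Initial sum: 73
Change 1: A[7] -4 -> 41, delta = 45, sum = 118
Change 2: A[6] 20 -> 11, delta = -9, sum = 109
Change 3: A[9] -9 -> 18, delta = 27, sum = 136
Change 4: A[3] 12 -> 34, delta = 22, sum = 158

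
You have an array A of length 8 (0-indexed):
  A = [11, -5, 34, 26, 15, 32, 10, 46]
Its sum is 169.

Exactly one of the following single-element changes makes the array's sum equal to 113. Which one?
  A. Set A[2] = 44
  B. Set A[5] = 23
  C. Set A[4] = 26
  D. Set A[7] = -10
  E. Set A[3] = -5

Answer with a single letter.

Option A: A[2] 34->44, delta=10, new_sum=169+(10)=179
Option B: A[5] 32->23, delta=-9, new_sum=169+(-9)=160
Option C: A[4] 15->26, delta=11, new_sum=169+(11)=180
Option D: A[7] 46->-10, delta=-56, new_sum=169+(-56)=113 <-- matches target
Option E: A[3] 26->-5, delta=-31, new_sum=169+(-31)=138

Answer: D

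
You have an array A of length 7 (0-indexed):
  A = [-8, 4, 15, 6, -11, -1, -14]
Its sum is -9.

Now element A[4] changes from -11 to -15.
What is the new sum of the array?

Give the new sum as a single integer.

Old value at index 4: -11
New value at index 4: -15
Delta = -15 - -11 = -4
New sum = old_sum + delta = -9 + (-4) = -13

Answer: -13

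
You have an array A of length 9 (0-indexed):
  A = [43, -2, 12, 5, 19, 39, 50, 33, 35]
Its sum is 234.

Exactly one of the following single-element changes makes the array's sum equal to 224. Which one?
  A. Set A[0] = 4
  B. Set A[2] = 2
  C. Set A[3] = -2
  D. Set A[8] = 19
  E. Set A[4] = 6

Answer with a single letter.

Answer: B

Derivation:
Option A: A[0] 43->4, delta=-39, new_sum=234+(-39)=195
Option B: A[2] 12->2, delta=-10, new_sum=234+(-10)=224 <-- matches target
Option C: A[3] 5->-2, delta=-7, new_sum=234+(-7)=227
Option D: A[8] 35->19, delta=-16, new_sum=234+(-16)=218
Option E: A[4] 19->6, delta=-13, new_sum=234+(-13)=221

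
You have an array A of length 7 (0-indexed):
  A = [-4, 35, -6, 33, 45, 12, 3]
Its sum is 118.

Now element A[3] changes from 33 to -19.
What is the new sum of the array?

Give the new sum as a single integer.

Answer: 66

Derivation:
Old value at index 3: 33
New value at index 3: -19
Delta = -19 - 33 = -52
New sum = old_sum + delta = 118 + (-52) = 66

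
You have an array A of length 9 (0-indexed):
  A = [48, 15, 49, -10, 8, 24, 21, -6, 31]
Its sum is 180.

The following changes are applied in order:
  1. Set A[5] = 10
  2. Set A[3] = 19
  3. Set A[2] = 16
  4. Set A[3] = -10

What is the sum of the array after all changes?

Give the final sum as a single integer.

Initial sum: 180
Change 1: A[5] 24 -> 10, delta = -14, sum = 166
Change 2: A[3] -10 -> 19, delta = 29, sum = 195
Change 3: A[2] 49 -> 16, delta = -33, sum = 162
Change 4: A[3] 19 -> -10, delta = -29, sum = 133

Answer: 133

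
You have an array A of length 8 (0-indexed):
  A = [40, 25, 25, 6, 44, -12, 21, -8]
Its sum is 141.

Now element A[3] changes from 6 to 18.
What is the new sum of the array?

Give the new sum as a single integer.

Answer: 153

Derivation:
Old value at index 3: 6
New value at index 3: 18
Delta = 18 - 6 = 12
New sum = old_sum + delta = 141 + (12) = 153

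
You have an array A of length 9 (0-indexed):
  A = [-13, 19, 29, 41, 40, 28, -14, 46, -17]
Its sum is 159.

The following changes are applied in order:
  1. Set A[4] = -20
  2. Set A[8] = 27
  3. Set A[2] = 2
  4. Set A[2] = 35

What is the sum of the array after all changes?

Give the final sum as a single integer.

Answer: 149

Derivation:
Initial sum: 159
Change 1: A[4] 40 -> -20, delta = -60, sum = 99
Change 2: A[8] -17 -> 27, delta = 44, sum = 143
Change 3: A[2] 29 -> 2, delta = -27, sum = 116
Change 4: A[2] 2 -> 35, delta = 33, sum = 149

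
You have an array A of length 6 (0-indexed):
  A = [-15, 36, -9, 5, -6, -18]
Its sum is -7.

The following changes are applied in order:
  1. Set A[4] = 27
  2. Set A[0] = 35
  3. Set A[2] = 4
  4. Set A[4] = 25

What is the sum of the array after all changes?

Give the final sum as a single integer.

Answer: 87

Derivation:
Initial sum: -7
Change 1: A[4] -6 -> 27, delta = 33, sum = 26
Change 2: A[0] -15 -> 35, delta = 50, sum = 76
Change 3: A[2] -9 -> 4, delta = 13, sum = 89
Change 4: A[4] 27 -> 25, delta = -2, sum = 87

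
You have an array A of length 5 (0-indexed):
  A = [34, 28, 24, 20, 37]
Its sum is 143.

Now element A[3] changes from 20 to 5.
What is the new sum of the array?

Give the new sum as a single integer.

Old value at index 3: 20
New value at index 3: 5
Delta = 5 - 20 = -15
New sum = old_sum + delta = 143 + (-15) = 128

Answer: 128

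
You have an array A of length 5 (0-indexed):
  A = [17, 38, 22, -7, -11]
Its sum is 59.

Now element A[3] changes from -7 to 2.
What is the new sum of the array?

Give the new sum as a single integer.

Old value at index 3: -7
New value at index 3: 2
Delta = 2 - -7 = 9
New sum = old_sum + delta = 59 + (9) = 68

Answer: 68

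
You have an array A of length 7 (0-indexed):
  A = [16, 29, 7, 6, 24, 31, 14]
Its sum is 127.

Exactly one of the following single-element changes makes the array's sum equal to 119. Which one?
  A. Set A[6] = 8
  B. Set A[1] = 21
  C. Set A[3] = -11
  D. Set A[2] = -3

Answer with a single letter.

Answer: B

Derivation:
Option A: A[6] 14->8, delta=-6, new_sum=127+(-6)=121
Option B: A[1] 29->21, delta=-8, new_sum=127+(-8)=119 <-- matches target
Option C: A[3] 6->-11, delta=-17, new_sum=127+(-17)=110
Option D: A[2] 7->-3, delta=-10, new_sum=127+(-10)=117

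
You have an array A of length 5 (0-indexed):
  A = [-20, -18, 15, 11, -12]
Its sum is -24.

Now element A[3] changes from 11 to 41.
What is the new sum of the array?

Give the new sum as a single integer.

Answer: 6

Derivation:
Old value at index 3: 11
New value at index 3: 41
Delta = 41 - 11 = 30
New sum = old_sum + delta = -24 + (30) = 6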